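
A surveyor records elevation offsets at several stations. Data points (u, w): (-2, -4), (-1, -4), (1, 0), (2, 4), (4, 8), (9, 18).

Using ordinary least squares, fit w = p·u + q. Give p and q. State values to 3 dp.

From the data, Σu·u = 107, Σu = 13, Σ1 = 6.
And Σu·w = 214, Σw = 22.
So XᵀX·[p, q]ᵀ = Xᵀw: [[107, 13]; [13, 6]]·[p, q]ᵀ = [214, 22]ᵀ.
det = 107·6 − 13² = 473.
p = (214·6 − 13·22)/473 = 998/473; q = (107·22 − 13·214)/473 = -428/473.

p = 2.110, q = -0.905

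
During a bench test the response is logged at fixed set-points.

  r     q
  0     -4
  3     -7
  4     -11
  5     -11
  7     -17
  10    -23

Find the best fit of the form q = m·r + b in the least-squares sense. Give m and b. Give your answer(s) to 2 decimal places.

With design matrix A, AᵀA = [[199, 29]; [29, 6]] and Aᵀq = [-469, -73]ᵀ.
Δ = 199·6 − 29² = 353.
m = ((-469)·6 − 29·(-73))/353 = -697/353; b = (199·(-73) − 29·(-469))/353 = -926/353.

m = -1.97, b = -2.62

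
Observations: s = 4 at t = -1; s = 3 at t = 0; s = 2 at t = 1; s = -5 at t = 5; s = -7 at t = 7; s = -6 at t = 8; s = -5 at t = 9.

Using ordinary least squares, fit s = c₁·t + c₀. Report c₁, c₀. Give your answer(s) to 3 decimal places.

Normal-equation sums: Σt·t = 221, Σt = 29, Σ1 = 7.
And Σt·s = -169, Σs = -14.
det = 221·7 − 29² = 706.
c₁ = ((-169)·7 − 29·(-14))/706 = -777/706; c₀ = (221·(-14) − 29·(-169))/706 = 1807/706.

c₁ = -1.101, c₀ = 2.559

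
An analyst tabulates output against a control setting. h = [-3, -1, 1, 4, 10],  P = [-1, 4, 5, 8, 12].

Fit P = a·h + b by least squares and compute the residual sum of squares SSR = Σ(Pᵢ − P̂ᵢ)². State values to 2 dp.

SSR = 6.51

With design matrix M, MᵀM = [[127, 11]; [11, 5]] and MᵀP = [156, 28]ᵀ.
det = 127·5 − 11² = 514.
a = (156·5 − 11·28)/514 = 236/257; b = (127·28 − 11·156)/514 = 920/257.
Residuals: -469/257, 344/257, 129/257, 192/257, -196/257; SSR = 1674/257.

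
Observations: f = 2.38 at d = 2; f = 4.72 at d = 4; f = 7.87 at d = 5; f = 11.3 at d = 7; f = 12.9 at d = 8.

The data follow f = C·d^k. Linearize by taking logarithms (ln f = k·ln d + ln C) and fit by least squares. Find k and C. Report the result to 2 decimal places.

k = 1.25, C = 0.96

Linearized form: ln f = k·ln d + ln C. From the 5 transformed points,
Σln d = 7.7142, Σ(ln d)² = 13.1032, Σln f = 9.4640, Σln d·ln f = 16.1087.
Equations: 13.1032·k + 7.7142·ln C = 16.1087;  7.7142·k + 5·ln C = 9.4640.
Solving (det = 6.0066): k = 1.25463, ln C = -0.04290, so C = exp(-0.04290) = 0.95801.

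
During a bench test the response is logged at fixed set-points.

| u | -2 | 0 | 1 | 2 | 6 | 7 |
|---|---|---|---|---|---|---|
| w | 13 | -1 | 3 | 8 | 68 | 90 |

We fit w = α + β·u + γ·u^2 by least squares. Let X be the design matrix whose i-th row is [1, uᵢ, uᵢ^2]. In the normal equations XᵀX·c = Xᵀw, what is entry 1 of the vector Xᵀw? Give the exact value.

Entry 1 ↔ basis 1, so (Xᵀw)_{1} = Σᵢ wᵢ = (1)·(13) + (1)·(-1) + (1)·(3) + (1)·(8) + (1)·(68) + (1)·(90) = 181.

181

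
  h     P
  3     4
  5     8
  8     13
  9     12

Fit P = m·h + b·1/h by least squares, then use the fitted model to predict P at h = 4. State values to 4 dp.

Sums needed: Σh·h = 179, Σh·1/h = 4, Σ1/h·1/h = 23209/129600.
For AᵀP: Σh·P = 264, Σ1/h·P = 707/120.
Normal equations: [[179, 4]; [4, 23209/129600]]·[m, b]ᵀ = [264, 707/120]ᵀ.
Determinant 179·(23209/129600) − 4² = 2080811/129600.
m = (264·(23209/129600) − 4·(707/120))/(2080811/129600) = 3072936/2080811; b = (179·(707/120) − 4·264)/(2080811/129600) = -180360/2080811.
At h = 4: P̂ = (3072936/2080811)·(4) + (-180360/2080811)·(1/4) = 12246654/2080811.

P̂ = 5.8855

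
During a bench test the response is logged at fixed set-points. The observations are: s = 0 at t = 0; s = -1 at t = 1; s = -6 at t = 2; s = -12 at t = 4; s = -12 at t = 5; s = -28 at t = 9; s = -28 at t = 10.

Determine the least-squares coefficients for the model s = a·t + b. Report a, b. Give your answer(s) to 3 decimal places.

a = -2.984, b = 0.787

Compute the Gram sums: Σt·t = 227, Σt = 31, Σ1 = 7.
Moment sums: Σt·s = -653, Σs = -87.
So MᵀM·[a, b]ᵀ = Mᵀs: [[227, 31]; [31, 7]]·[a, b]ᵀ = [-653, -87]ᵀ.
Determinant 227·7 − 31² = 628.
a = ((-653)·7 − 31·(-87))/628 = -937/314; b = (227·(-87) − 31·(-653))/628 = 247/314.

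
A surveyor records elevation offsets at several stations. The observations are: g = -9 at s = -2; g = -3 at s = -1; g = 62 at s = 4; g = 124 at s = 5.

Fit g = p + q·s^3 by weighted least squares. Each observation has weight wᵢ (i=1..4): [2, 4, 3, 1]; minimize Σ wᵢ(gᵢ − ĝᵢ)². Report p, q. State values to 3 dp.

p = -1.731, q = 1.001

Setting ∂/∂p … = 0 gives: 10·p + 297·q = 280;  297·p + 28045·q = 27560.
(Σwᵢ·1 = 10, Σwᵢ·s^3 = 297, Σwᵢ·s^3·s^3 = 28045, Σwᵢ·g = 280, Σwᵢ·s^3·g = 27560.)
Determinant 10·28045 − 297² = 192241.
p = (280·28045 − 297·27560)/192241 = -332720/192241; q = (10·27560 − 297·280)/192241 = 192440/192241.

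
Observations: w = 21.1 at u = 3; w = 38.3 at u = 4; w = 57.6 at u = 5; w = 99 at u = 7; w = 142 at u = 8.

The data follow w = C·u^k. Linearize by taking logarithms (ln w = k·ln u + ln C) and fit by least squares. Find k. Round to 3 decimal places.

With ln wᵢ as the transformed response and ln uᵢ as the regressor:
AᵀA = [[13.8297, 8.1197]; [8.1197, 5]], rhs = [34.1746, 20.2992]ᵀ  (here Σln u = 8.1197, Σ(ln u)² = 13.8297, Σln w = 20.2992, Σln u·ln w = 34.1746).
Solving (det = 3.2190): k = 1.87933, ln C = 1.00792.

k = 1.879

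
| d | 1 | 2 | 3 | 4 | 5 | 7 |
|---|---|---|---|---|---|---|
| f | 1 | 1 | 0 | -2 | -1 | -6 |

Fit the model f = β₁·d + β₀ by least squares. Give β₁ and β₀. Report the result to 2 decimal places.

β₁ = -1.13, β₀ = 2.97

Entries of MᵀM: Σd·d = 104, Σd = 22, Σ1 = 6.
For Mᵀf: Σd·f = -52, Σf = -7.
MᵀM·[β₁, β₀]ᵀ = Mᵀf becomes [[104, 22]; [22, 6]]·[β₁, β₀]ᵀ = [-52, -7]ᵀ.
Eliminating β₀: 6·(row 1) − 22·(row 2) gives 140·β₁ = 6·(-52) − 22·(-7) = -158, so β₁ = -79/70.
Then β₀ = ((-7) − 22·(-79/70))/6 = 104/35.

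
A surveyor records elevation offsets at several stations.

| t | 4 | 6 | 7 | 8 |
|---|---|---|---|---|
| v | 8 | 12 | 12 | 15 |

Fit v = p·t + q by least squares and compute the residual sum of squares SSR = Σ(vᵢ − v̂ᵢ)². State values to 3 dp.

Compute the Gram sums: Σt·t = 165, Σt = 25, Σ1 = 4.
And Σt·v = 308, Σv = 47.
Normal equations: [[165, 25]; [25, 4]]·[p, q]ᵀ = [308, 47]ᵀ.
Eliminating q: 4·(row 1) − 25·(row 2) gives 35·p = 4·308 − 25·47 = 57, so p = 57/35.
Then q = (47 − 25·(57/35))/4 = 11/7.
Residuals: -3/35, 23/35, -34/35, 2/5; SSR = 54/35.

SSR = 1.543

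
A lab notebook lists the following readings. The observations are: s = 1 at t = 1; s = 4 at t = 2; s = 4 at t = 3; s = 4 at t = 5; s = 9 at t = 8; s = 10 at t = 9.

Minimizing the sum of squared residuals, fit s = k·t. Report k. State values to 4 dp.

The normal equations are: 184·k = 203.
Hence k = 203 / 184 ≈ 1.10326.

k = 1.1033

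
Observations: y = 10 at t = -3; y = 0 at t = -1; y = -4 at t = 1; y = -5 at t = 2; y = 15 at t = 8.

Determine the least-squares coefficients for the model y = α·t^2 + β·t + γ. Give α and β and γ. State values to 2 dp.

α = 0.57, β = -2.39, γ = -2.50

Sums needed: Σt^2·t^2 = 4195, Σt^2·t = 493, Σt^2 = 79, Σt·t = 79, Σt = 7, Σ1 = 5.
For Aᵀy: Σt^2·y = 1026, Σt·y = 76, Σy = 16.
So AᵀA·[α, β, γ]ᵀ = Aᵀy: [[4195, 493, 79]; [493, 79, 7]; [79, 7, 5]]·[α, β, γ]ᵀ = [1026, 76, 16]ᵀ.
Row-reducing yields α = 41261/72111, β = -172154/72111, γ = -60051/24037.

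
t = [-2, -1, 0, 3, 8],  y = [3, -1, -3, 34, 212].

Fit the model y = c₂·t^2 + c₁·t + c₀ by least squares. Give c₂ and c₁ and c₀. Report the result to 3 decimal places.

XᵀX·[c₂, c₁, c₀]ᵀ = Xᵀy reads: 4194·c₂ + 530·c₁ + 78·c₀ = 13885;  530·c₂ + 78·c₁ + 8·c₀ = 1793;  78·c₂ + 8·c₁ + 5·c₀ = 245.
(Σt^2·t^2 = 4194, Σt^2·t = 530, Σt^2 = 78, Σt·t = 78, Σt = 8, Σ1 = 5, Σt^2·y = 13885, Σt·y = 1793, Σy = 245.)
Row-reducing yields c₂ = 3454/1169, c₁ = 7307/2338, c₀ = -2447/1169.

c₂ = 2.955, c₁ = 3.125, c₀ = -2.093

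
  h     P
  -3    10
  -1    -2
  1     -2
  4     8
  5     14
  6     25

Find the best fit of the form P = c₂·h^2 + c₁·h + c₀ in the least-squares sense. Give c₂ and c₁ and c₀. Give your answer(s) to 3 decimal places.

With design matrix X, XᵀX = [[2260, 378, 88]; [378, 88, 12]; [88, 12, 6]] and XᵀP = [1464, 222, 53]ᵀ.
Solving the 3×3 system (Gaussian elimination) gives c₂ = 314/325, c₁ = -402/325, c₀ = -1861/650.

c₂ = 0.966, c₁ = -1.237, c₀ = -2.863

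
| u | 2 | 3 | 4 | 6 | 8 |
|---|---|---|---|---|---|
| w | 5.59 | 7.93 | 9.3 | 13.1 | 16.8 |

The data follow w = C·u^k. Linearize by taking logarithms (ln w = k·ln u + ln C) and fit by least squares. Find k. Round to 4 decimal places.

Linearized form: ln w = k·ln u + ln C. From the 5 transformed points,
AᵀA = [[11.1437, 7.0493]; [7.0493, 5]], rhs = [17.0356, 11.4156]ᵀ  (here Σln u = 7.0493, Σ(ln u)² = 11.1437, Σln w = 11.4156, Σln u·ln w = 17.0356).
Slope k = (n·Σln u·ln w − Σln u·Σln w)/(n·Σ(ln u)² − (Σln u)²) = (5·17.0356 − 7.0493·11.4156)/6.0265 = 0.78092; ln C = (Σln w − k·Σln u)/n = 1.18215.

k = 0.7809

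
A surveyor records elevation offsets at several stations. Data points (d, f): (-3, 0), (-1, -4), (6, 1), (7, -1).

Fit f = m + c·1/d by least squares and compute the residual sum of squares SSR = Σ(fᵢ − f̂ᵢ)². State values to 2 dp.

The normal equations are: 4·m + (-43/42)·c = -4;  (-43/42)·m + (2045/1764)·c = 169/42.
(Σ1 = 4, Σ1/d = -43/42, Σ1/d·1/d = 2045/1764, Σf = -4, Σ1/d·f = 169/42.)
Determinant 4·(2045/1764) − (-43/42)² = 6331/1764.
m = ((-4)·(2045/1764) − (-43/42)·(169/42))/(6331/1764) = -913/6331; c = (4·(169/42) − (-43/42)·(-4))/(6331/1764) = 21168/6331.
Residuals: 613/487, -3243/6331, 3716/6331, -8442/6331; SSR = 25130/6331.

SSR = 3.97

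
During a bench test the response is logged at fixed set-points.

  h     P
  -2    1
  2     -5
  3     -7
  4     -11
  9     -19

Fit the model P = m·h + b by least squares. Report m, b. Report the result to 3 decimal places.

Entries of MᵀM: Σh·h = 114, Σh = 16, Σ1 = 5.
Right-hand side: Σh·P = -248, ΣP = -41.
Δ = 114·5 − 16² = 314.
m = ((-248)·5 − 16·(-41))/314 = -292/157; b = (114·(-41) − 16·(-248))/314 = -353/157.

m = -1.860, b = -2.248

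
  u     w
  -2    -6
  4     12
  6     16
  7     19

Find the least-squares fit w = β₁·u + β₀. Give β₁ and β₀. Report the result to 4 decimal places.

β₁ = 2.7744, β₀ = -0.1538

Normal-equation sums: Σu·u = 105, Σu = 15, Σ1 = 4.
Moment sums: Σu·w = 289, Σw = 41.
AᵀA·[β₁, β₀]ᵀ = Aᵀw becomes [[105, 15]; [15, 4]]·[β₁, β₀]ᵀ = [289, 41]ᵀ.
det = 105·4 − 15² = 195.
β₁ = (289·4 − 15·41)/195 = 541/195; β₀ = (105·41 − 15·289)/195 = -2/13.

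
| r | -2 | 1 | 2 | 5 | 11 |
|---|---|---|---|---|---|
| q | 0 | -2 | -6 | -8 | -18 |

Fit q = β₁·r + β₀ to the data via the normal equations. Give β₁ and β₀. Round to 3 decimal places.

β₁ = -1.403, β₀ = -2.029

XᵀX·[β₁, β₀]ᵀ = Xᵀq reads: 155·β₁ + 17·β₀ = -252;  17·β₁ + 5·β₀ = -34.
Determinant 155·5 − 17² = 486.
β₁ = ((-252)·5 − 17·(-34))/486 = -341/243; β₀ = (155·(-34) − 17·(-252))/486 = -493/243.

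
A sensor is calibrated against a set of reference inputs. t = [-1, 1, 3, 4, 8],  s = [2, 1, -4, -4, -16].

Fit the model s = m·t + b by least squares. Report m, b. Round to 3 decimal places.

Entries of MᵀM: Σt·t = 91, Σt = 15, Σ1 = 5.
Moment sums: Σt·s = -157, Σs = -21.
Eliminating b: 5·(row 1) − 15·(row 2) gives 230·m = 5·(-157) − 15·(-21) = -470, so m = -47/23.
Then b = ((-21) − 15·(-47/23))/5 = 222/115.

m = -2.043, b = 1.930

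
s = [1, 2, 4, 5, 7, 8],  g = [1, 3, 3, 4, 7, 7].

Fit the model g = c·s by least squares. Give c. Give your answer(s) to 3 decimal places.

c = 0.906

Normal-equation sums: Σs·s = 159.
Right-hand side: Σs·g = 144.
XᵀX·[c]ᵀ = Xᵀg becomes [[159]]·[c]ᵀ = [144]ᵀ.
Hence c = 144 / 159 ≈ 0.90566.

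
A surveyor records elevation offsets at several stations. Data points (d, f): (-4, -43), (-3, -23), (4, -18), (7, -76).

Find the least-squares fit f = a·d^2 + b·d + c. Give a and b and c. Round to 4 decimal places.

The normal equations are: 2994·a + 316·b + 90·c = -4907;  316·a + 90·b + 4·c = -363;  90·a + 4·b + 4·c = -160.
Solving the 3×3 system (Gaussian elimination) gives a = -33262/16129, b = 98675/32258, c = 107795/32258.

a = -2.0622, b = 3.0589, c = 3.3417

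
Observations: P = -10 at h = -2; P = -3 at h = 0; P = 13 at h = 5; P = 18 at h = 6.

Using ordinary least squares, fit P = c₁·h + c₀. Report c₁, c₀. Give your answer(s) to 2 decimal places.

c₁ = 3.41, c₀ = -3.17

AᵀA·[c₁, c₀]ᵀ = AᵀP reads: 65·c₁ + 9·c₀ = 193;  9·c₁ + 4·c₀ = 18.
(Σh·h = 65, Σh = 9, Σ1 = 4, Σh·P = 193, ΣP = 18.)
Determinant 65·4 − 9² = 179.
c₁ = (193·4 − 9·18)/179 = 610/179; c₀ = (65·18 − 9·193)/179 = -567/179.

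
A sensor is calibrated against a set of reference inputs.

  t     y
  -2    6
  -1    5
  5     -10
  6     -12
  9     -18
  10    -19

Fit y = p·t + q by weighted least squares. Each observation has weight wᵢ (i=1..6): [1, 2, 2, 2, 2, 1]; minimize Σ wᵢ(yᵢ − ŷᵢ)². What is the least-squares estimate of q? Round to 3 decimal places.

Normal-equation sums: Σwᵢ·t·t = 390, Σwᵢ·t = 46, Σwᵢ·1 = 10.
Right-hand side: Σwᵢ·t·y = -780, Σwᵢ·y = -83.
AᵀWA·[p, q]ᵀ = AᵀWy becomes [[390, 46]; [46, 10]]·[p, q]ᵀ = [-780, -83]ᵀ.
Eliminating q: 10·(row 1) − 46·(row 2) gives 1784·p = 10·(-780) − 46·(-83) = -3982, so p = -1991/892.
Then q = ((-83) − 46·(-1991/892))/10 = 1755/892.

q = 1.967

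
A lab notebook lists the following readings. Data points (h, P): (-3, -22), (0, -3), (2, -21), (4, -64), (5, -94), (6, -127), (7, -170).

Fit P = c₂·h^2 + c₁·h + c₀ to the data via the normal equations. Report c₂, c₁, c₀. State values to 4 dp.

c₂ = -2.9722, c₁ = -2.9431, c₀ = -3.7229

AᵀA·[c₂, c₁, c₀]ᵀ = AᵀP reads: 4675·c₂ + 729·c₁ + 139·c₀ = -16558;  729·c₂ + 139·c₁ + 21·c₀ = -2654;  139·c₂ + 21·c₁ + 7·c₀ = -501.
(Σh^2·h^2 = 4675, Σh^2·h = 729, Σh^2 = 139, Σh·h = 139, Σh = 21, Σ1 = 7, Σh^2·P = -16558, Σh·P = -2654, ΣP = -501.)
Solving the 3×3 system (Gaussian elimination) gives c₂ = -250627/84324, c₁ = -82725/28108, c₀ = -78482/21081.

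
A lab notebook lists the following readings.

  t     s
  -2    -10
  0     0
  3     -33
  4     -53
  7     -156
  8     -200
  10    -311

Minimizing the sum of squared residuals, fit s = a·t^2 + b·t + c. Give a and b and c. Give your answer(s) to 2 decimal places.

Entries of AᵀA: Σt^2·t^2 = 16850, Σt^2·t = 1938, Σt^2 = 242, Σt·t = 242, Σt = 30, Σ1 = 7.
And Σt^2·s = -52729, Σt·s = -6093, Σs = -763.
Row-reducing yields a = -390107/131908, b = -184659/131908, c = -25005/32977.

a = -2.96, b = -1.40, c = -0.76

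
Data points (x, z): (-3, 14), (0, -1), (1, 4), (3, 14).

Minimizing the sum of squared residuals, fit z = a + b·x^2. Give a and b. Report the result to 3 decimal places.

Compute the Gram sums: Σ1 = 4, Σx^2 = 19, Σx^2·x^2 = 163.
For Aᵀz: Σz = 31, Σx^2·z = 256.
Normal equations: [[4, 19]; [19, 163]]·[a, b]ᵀ = [31, 256]ᵀ.
Determinant 4·163 − 19² = 291.
a = (31·163 − 19·256)/291 = 63/97; b = (4·256 − 19·31)/291 = 145/97.

a = 0.649, b = 1.495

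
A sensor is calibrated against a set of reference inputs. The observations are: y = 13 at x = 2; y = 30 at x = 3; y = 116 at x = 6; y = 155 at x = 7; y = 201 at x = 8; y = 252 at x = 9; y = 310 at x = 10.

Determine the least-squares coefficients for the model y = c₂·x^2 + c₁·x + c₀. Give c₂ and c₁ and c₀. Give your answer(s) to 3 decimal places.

c₂ = 2.870, c₁ = 2.626, c₀ = -3.675

Entries of MᵀM: Σx^2·x^2 = 24451, Σx^2·x = 2835, Σx^2 = 343, Σx·x = 343, Σx = 45, Σ1 = 7.
And Σx^2·y = 76369, Σx·y = 8873, Σy = 1077.
MᵀM·[c₂, c₁, c₀]ᵀ = Mᵀy becomes [[24451, 2835, 343]; [2835, 343, 45]; [343, 45, 7]]·[c₂, c₁, c₀]ᵀ = [76369, 8873, 1077]ᵀ.
Row-reducing yields c₂ = 68779/23961, c₁ = 428/163, c₀ = -12580/3423.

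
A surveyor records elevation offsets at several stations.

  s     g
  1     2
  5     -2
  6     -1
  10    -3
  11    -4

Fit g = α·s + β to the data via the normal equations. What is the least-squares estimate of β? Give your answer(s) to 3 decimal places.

The normal equations are: 283·α + 33·β = -88;  33·α + 5·β = -8.
Δ = 283·5 − 33² = 326.
α = ((-88)·5 − 33·(-8))/326 = -88/163; β = (283·(-8) − 33·(-88))/326 = 320/163.

β = 1.963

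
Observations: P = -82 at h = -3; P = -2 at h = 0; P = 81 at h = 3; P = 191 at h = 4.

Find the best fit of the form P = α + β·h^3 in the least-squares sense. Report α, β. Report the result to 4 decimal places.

With design matrix X, XᵀX = [[4, 64]; [64, 5554]] and XᵀP = [188, 16625]ᵀ.
Eliminating β: 5554·(row 1) − 64·(row 2) gives 18120·α = 5554·188 − 64·16625 = -19848, so α = -827/755.
Then β = (16625 − 64·(-827/755))/5554 = 4539/1510.

α = -1.0954, β = 3.0060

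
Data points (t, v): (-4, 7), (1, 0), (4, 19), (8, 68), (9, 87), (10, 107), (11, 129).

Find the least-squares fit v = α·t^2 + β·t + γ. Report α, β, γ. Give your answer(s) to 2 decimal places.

Normal-equation sums: Σt^2·t^2 = 35811, Σt^2·t = 3573, Σt^2 = 399, Σt·t = 399, Σt = 39, Σ1 = 7.
Moment sums: Σt^2·v = 38124, Σt·v = 3864, Σv = 417.
AᵀA·[α, β, γ]ᵀ = Aᵀv becomes [[35811, 3573, 399]; [3573, 399, 39]; [399, 39, 7]]·[α, β, γ]ᵀ = [38124, 3864, 417]ᵀ.
Inverting the 3×3 Gram matrix, [α, β, γ]ᵀ = [68515/71574, 32615/23858, -31121/11929]ᵀ.

α = 0.96, β = 1.37, γ = -2.61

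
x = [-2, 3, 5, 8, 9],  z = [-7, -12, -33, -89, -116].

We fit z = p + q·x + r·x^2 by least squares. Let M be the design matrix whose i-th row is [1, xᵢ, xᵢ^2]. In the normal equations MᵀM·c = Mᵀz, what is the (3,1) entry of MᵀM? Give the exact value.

183

Row 3 ↔ basis x^2, column 1 ↔ basis 1, so (MᵀM)_{3,1} = Σᵢ x^2 = (4)·(1) + (9)·(1) + (25)·(1) + (64)·(1) + (81)·(1) = 183.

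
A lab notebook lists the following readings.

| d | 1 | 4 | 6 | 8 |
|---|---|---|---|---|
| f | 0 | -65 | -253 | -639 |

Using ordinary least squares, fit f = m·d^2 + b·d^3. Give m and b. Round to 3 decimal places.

m = 1.848, b = -1.479

The normal equations are: 5649·m + 41569·b = -51044;  41569·m + 312897·b = -385976.
(Σd^2·d^2 = 5649, Σd^2·d^3 = 41569, Σd^3·d^3 = 312897, Σd^2·f = -51044, Σd^3·f = -385976.)
Eliminating b: 312897·(row 1) − 41569·(row 2) gives 39573392·m = 312897·(-51044) − 41569·(-385976) = 73121876, so m = 18280469/9893348.
Then b = ((-385976) − 41569·(18280469/9893348))/312897 = -14632597/9893348.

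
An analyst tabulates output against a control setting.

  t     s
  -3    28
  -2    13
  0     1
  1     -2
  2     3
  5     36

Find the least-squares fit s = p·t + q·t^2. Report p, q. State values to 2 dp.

From the data, Σt·t = 43, Σt·t^2 = 99, Σt^2·t^2 = 739.
Right-hand side: Σt·s = 74, Σt^2·s = 1214.
XᵀX·[p, q]ᵀ = Xᵀs becomes [[43, 99]; [99, 739]]·[p, q]ᵀ = [74, 1214]ᵀ.
Determinant 43·739 − 99² = 21976.
p = (74·739 − 99·1214)/21976 = -16375/5494; q = (43·1214 − 99·74)/21976 = 11219/5494.

p = -2.98, q = 2.04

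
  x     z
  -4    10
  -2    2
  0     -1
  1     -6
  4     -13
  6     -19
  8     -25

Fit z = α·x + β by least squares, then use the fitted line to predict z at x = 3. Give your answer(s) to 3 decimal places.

Normal-equation sums: Σx·x = 137, Σx = 13, Σ1 = 7.
For Aᵀz: Σx·z = -416, Σz = -52.
AᵀA·[α, β]ᵀ = Aᵀz becomes [[137, 13]; [13, 7]]·[α, β]ᵀ = [-416, -52]ᵀ.
Eliminating β: 7·(row 1) − 13·(row 2) gives 790·α = 7·(-416) − 13·(-52) = -2236, so α = -1118/395.
Then β = ((-52) − 13·(-1118/395))/7 = -858/395.
At x = 3: ẑ = (-1118/395)·(3) + (-858/395)·(1) = -4212/395.

ẑ = -10.663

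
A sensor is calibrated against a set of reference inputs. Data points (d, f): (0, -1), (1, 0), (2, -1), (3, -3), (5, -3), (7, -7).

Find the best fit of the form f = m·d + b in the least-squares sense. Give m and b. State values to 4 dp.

With design matrix M, MᵀM = [[88, 18]; [18, 6]] and Mᵀf = [-75, -15]ᵀ.
Determinant 88·6 − 18² = 204.
m = ((-75)·6 − 18·(-15))/204 = -15/17; b = (88·(-15) − 18·(-75))/204 = 5/34.

m = -0.8824, b = 0.1471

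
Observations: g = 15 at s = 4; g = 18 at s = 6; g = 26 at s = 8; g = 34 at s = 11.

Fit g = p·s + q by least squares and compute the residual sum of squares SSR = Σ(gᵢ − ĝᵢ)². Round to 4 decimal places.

SSR = 4.2430

From the data, Σs·s = 237, Σs = 29, Σ1 = 4.
And Σs·g = 750, Σg = 93.
det = 237·4 − 29² = 107.
p = (750·4 − 29·93)/107 = 303/107; q = (237·93 − 29·750)/107 = 291/107.
Residuals: 102/107, -183/107, 67/107, 14/107; SSR = 454/107.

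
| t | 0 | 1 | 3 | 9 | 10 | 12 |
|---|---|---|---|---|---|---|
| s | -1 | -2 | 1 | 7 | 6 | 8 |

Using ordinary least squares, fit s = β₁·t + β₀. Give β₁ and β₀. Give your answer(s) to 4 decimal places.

Sums needed: Σt·t = 335, Σt = 35, Σ1 = 6.
Right-hand side: Σt·s = 220, Σs = 19.
det = 335·6 − 35² = 785.
β₁ = (220·6 − 35·19)/785 = 131/157; β₀ = (335·19 − 35·220)/785 = -267/157.

β₁ = 0.8344, β₀ = -1.7006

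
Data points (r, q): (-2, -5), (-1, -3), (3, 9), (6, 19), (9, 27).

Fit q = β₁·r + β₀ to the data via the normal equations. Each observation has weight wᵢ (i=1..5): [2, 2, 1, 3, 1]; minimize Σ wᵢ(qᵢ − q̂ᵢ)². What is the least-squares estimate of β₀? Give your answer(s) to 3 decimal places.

β₀ = 0.543

The normal equations are: 208·β₁ + 24·β₀ = 638;  24·β₁ + 9·β₀ = 77.
(Σwᵢ·r·r = 208, Σwᵢ·r = 24, Σwᵢ·1 = 9, Σwᵢ·r·q = 638, Σwᵢ·q = 77.)
det = 208·9 − 24² = 1296.
β₁ = (638·9 − 24·77)/1296 = 649/216; β₀ = (208·77 − 24·638)/1296 = 44/81.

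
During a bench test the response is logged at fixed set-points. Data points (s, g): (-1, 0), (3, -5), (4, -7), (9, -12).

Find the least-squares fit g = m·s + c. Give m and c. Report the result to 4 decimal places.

m = -1.2020, c = -1.4926

Entries of MᵀM: Σs·s = 107, Σs = 15, Σ1 = 4.
Moment sums: Σs·g = -151, Σg = -24.
MᵀM·[m, c]ᵀ = Mᵀg becomes [[107, 15]; [15, 4]]·[m, c]ᵀ = [-151, -24]ᵀ.
Eliminating c: 4·(row 1) − 15·(row 2) gives 203·m = 4·(-151) − 15·(-24) = -244, so m = -244/203.
Then c = ((-24) − 15·(-244/203))/4 = -303/203.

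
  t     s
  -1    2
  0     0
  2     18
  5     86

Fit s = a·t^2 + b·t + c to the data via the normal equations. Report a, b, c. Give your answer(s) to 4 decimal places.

a = 2.9242, b = 2.4091, c = 0.9545

Sums needed: Σt^2·t^2 = 642, Σt^2·t = 132, Σt^2 = 30, Σt·t = 30, Σt = 6, Σ1 = 4.
Right-hand side: Σt^2·s = 2224, Σt·s = 464, Σs = 106.
Solving the 3×3 system (Gaussian elimination) gives a = 193/66, b = 53/22, c = 21/22.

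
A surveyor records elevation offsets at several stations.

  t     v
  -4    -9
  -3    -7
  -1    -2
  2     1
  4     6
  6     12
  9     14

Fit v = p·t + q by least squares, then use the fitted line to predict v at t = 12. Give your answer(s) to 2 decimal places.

With design matrix X, XᵀX = [[163, 13]; [13, 7]] and Xᵀv = [283, 15]ᵀ.
Eliminating q: 7·(row 1) − 13·(row 2) gives 972·p = 7·283 − 13·15 = 1786, so p = 893/486.
Then q = (15 − 13·(893/486))/7 = -617/486.
At t = 12: v̂ = (893/486)·(12) + (-617/486)·(1) = 10099/486.

v̂ = 20.78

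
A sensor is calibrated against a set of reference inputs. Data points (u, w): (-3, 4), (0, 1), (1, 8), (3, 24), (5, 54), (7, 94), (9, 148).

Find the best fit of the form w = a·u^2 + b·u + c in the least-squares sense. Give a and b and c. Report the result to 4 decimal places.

Entries of AᵀA: Σu^2·u^2 = 9750, Σu^2·u = 1198, Σu^2 = 174, Σu·u = 174, Σu = 22, Σ1 = 7.
Moment sums: Σu^2·w = 18204, Σu·w = 2328, Σw = 333.
So AᵀA·[a, b, c]ᵀ = Aᵀw: [[9750, 1198, 174]; [1198, 174, 22]; [174, 22, 7]]·[a, b, c]ᵀ = [18204, 2328, 333]ᵀ.
Inverting the 3×3 Gram matrix, [a, b, c]ᵀ = [180669/126742, 426957/126742, 14037/9053]ᵀ.

a = 1.4255, b = 3.3687, c = 1.5505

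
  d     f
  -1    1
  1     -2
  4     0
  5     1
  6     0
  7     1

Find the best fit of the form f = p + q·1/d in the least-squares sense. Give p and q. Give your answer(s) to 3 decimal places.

p = 0.338, q = -1.355

Forming XᵀX = [[6, 319/420]; [319/420, 379381/176400]] and Xᵀf = [1, -93/35]ᵀ gives XᵀX·[p, q]ᵀ = Xᵀf.
Δ = 6·(379381/176400) − (319/420)² = 86981/7056.
p = (1·(379381/176400) − (319/420)·(-93/35))/(86981/7056) = 147077/434905; q = (6·(-93/35) − (319/420)·1)/(86981/7056) = -117852/86981.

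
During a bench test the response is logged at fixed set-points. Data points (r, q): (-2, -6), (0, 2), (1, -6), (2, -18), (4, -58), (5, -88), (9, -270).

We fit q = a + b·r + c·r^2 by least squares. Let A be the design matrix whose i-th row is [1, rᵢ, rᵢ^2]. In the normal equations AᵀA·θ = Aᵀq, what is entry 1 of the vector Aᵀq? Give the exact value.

Entry 1 ↔ basis 1, so (Aᵀq)_{1} = Σᵢ qᵢ = (1)·(-6) + (1)·(2) + (1)·(-6) + (1)·(-18) + (1)·(-58) + (1)·(-88) + (1)·(-270) = -444.

-444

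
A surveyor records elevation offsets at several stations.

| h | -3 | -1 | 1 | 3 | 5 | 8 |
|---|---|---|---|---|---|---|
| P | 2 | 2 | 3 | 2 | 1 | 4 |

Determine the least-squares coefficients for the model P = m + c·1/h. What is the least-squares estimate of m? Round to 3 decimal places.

m = 2.311

With design matrix M, MᵀM = [[6, 13/40]; [13/40, 32801/14400]] and MᵀP = [14, 17/10]ᵀ.
Determinant 6·(32801/14400) − (13/40)² = 13019/960.
m = (14·(32801/14400) − (13/40)·(17/10))/(13019/960) = 451258/195285; c = (6·(17/10) − (13/40)·14)/(13019/960) = 5424/13019.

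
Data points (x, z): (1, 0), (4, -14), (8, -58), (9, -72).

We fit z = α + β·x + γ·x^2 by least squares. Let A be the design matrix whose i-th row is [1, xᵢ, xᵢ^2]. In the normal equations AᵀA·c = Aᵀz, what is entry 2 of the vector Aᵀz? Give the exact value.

Entry 2 ↔ basis x, so (Aᵀz)_{2} = Σᵢ (x)·zᵢ = (1)·(0) + (4)·(-14) + (8)·(-58) + (9)·(-72) = -1168.

-1168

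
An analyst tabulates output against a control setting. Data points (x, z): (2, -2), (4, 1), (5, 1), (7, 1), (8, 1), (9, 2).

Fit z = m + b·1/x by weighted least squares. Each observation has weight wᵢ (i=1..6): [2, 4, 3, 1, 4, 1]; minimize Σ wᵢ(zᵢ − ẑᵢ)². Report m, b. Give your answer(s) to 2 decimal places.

Setting ∂/∂m … = 0 gives: 15·m + (2113/630)·b = 10;  (2113/630)·m + (1532437/1587600)·b = 293/630.
(Σwᵢ·1 = 15, Σwᵢ·1/x = 2113/630, Σwᵢ·1/x·1/x = 1532437/1587600, Σwᵢ·z = 10, Σwᵢ·1/x·z = 293/630.)
Eliminating b: (1532437/1587600)·(row 1) − (2113/630)·(row 2) gives (732497/226800)·m = (1532437/1587600)·10 − (2113/630)·(293/630) = 6423967/793800, so m = 12847934/5127479.
Then b = ((293/630) − (2113/630)·(12847934/5127479))/(1532437/1587600) = -6024600/732497.

m = 2.51, b = -8.22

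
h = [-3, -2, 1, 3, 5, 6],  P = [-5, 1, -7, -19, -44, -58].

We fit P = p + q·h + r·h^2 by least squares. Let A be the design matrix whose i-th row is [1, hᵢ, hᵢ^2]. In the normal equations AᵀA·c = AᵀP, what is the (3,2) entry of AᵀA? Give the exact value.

Row 3 ↔ basis h^2, column 2 ↔ basis h, so (AᵀA)_{3,2} = Σᵢ (h^2)·(h) = (9)·(-3) + (4)·(-2) + (1)·(1) + (9)·(3) + (25)·(5) + (36)·(6) = 334.

334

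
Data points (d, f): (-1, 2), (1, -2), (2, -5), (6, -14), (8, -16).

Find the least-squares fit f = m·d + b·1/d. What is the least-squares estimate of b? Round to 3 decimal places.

Setting ∂/∂m … = 0 gives: 106·m + 5·b = -226;  5·m + (1321/576)·b = -65/6.
Eliminating b: (1321/576)·(row 1) − 5·(row 2) gives (62813/288)·m = (1321/576)·(-226) − 5·(-65/6) = -133673/288, so m = -133673/62813.
Then b = ((-65/6) − 5·(-133673/62813))/(1321/576) = -5280/62813.

b = -0.084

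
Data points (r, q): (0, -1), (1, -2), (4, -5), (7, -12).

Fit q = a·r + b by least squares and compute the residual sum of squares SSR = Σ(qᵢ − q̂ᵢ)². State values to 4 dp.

With design matrix X, XᵀX = [[66, 12]; [12, 4]] and Xᵀq = [-106, -20]ᵀ.
Δ = 66·4 − 12² = 120.
a = ((-106)·4 − 12·(-20))/120 = -23/15; b = (66·(-20) − 12·(-106))/120 = -2/5.
Residuals: -3/5, -1/15, 23/15, -13/15; SSR = 52/15.

SSR = 3.4667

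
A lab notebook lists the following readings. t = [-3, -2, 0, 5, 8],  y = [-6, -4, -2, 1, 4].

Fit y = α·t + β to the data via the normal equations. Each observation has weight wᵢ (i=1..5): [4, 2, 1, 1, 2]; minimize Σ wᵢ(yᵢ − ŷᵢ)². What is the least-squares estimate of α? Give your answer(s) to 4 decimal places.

α = 0.8715

Normal-equation sums: Σwᵢ·t·t = 197, Σwᵢ·t = 5, Σwᵢ·1 = 10.
Right-hand side: Σwᵢ·t·y = 157, Σwᵢ·y = -25.
Normal equations: [[197, 5]; [5, 10]]·[α, β]ᵀ = [157, -25]ᵀ.
Eliminating β: 10·(row 1) − 5·(row 2) gives 1945·α = 10·157 − 5·(-25) = 1695, so α = 339/389.
Then β = ((-25) − 5·(339/389))/10 = -1142/389.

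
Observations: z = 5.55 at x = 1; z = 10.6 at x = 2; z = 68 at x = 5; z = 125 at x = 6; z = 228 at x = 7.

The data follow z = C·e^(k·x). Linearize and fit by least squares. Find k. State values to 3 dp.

k = 0.619

Let Y = ln z. Fitting Y = k·x + ln C by least squares:
AᵀA = [[115.0000, 21.0000]; [21.0000, 5]], rhs = [94.5083, 18.5518]ᵀ  (here Σx = 21.0000, Σ(x)² = 115.0000, Σln z = 18.5518, Σx·ln z = 94.5083).
Slope k = (n·Σx·ln z − Σx·Σln z)/(n·Σ(x)² − (Σx)²) = (5·94.5083 − 21.0000·18.5518)/134.0000 = 0.61906; ln C = (Σln z − k·Σx)/n = 1.11033.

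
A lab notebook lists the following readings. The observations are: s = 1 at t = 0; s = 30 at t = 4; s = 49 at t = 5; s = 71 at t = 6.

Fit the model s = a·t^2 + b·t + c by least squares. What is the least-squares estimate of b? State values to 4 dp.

The normal system AᵀA·[a, b, c]ᵀ = Aᵀs is [[2177, 405, 77]; [405, 77, 15]; [77, 15, 4]]·[a, b, c]ᵀ = [4261, 791, 151]ᵀ.
Solving the 3×3 system (Gaussian elimination) gives a = 3947/1804, b = -2573/1804, c = 885/902.

b = -1.4263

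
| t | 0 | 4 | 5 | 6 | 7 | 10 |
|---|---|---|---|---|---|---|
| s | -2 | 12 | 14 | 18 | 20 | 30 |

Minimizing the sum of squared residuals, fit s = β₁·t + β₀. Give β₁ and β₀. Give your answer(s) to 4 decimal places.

Compute the Gram sums: Σt·t = 226, Σt = 32, Σ1 = 6.
Moment sums: Σt·s = 666, Σs = 92.
So MᵀM·[β₁, β₀]ᵀ = Mᵀs: [[226, 32]; [32, 6]]·[β₁, β₀]ᵀ = [666, 92]ᵀ.
Determinant 226·6 − 32² = 332.
β₁ = (666·6 − 32·92)/332 = 263/83; β₀ = (226·92 − 32·666)/332 = -130/83.

β₁ = 3.1687, β₀ = -1.5663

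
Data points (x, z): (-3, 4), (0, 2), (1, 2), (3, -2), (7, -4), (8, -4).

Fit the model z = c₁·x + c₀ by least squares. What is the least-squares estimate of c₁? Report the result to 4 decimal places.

c₁ = -0.7910

Forming AᵀA = [[132, 16]; [16, 6]] and Aᵀz = [-76, -2]ᵀ gives AᵀA·[c₁, c₀]ᵀ = Aᵀz.
det = 132·6 − 16² = 536.
c₁ = ((-76)·6 − 16·(-2))/536 = -53/67; c₀ = (132·(-2) − 16·(-76))/536 = 119/67.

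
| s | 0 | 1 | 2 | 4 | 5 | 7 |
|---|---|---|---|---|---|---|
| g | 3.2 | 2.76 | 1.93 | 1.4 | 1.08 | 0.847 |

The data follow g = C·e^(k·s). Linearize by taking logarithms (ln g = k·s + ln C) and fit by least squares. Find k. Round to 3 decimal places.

k = -0.197

Linearized form: ln g = k·s + ln C. From the 6 transformed points,
Over the data: Σs = 19.0000, Σ(s)² = 95.0000, Σln g = 3.0833, Σs·ln g = 2.8986.
Normal system: [[95.0000, 19.0000]; [19.0000, 6]]·[k, ln C]ᵀ = [2.8986, 3.0833]ᵀ.
Δ = 95.0000·6 − (19.0000)² = 209.0000; k = (2.8986·6 − 19.0000·3.0833)/209.0000 = -0.19709, ln C = (95.0000·3.0833 − 19.0000·2.8986)/209.0000 = 1.13798.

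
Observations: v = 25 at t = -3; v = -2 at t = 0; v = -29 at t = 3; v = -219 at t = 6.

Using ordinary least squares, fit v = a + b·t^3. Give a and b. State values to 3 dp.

MᵀM·[a, b]ᵀ = Mᵀv reads: 4·a + 216·b = -225;  216·a + 48114·b = -48762.
(Σ1 = 4, Σt^3 = 216, Σt^3·t^3 = 48114, Σv = -225, Σt^3·v = -48762.)
det = 4·48114 − 216² = 145800.
a = ((-225)·48114 − 216·(-48762))/145800 = -201/100; b = (4·(-48762) − 216·(-225))/145800 = -226/225.

a = -2.010, b = -1.004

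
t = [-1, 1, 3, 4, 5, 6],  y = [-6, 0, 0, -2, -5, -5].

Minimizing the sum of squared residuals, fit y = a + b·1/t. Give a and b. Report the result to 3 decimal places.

a = -3.493, b = 3.117

XᵀX·[a, b]ᵀ = Xᵀy reads: 6·a + (19/20)·b = -18;  (19/20)·a + (8069/3600)·b = 11/3.
det = 6·(8069/3600) − (19/20)² = 3011/240.
a = ((-18)·(8069/3600) − (19/20)·(11/3))/(3011/240) = -52594/15055; b = (6·(11/3) − (19/20)·(-18))/(3011/240) = 9384/3011.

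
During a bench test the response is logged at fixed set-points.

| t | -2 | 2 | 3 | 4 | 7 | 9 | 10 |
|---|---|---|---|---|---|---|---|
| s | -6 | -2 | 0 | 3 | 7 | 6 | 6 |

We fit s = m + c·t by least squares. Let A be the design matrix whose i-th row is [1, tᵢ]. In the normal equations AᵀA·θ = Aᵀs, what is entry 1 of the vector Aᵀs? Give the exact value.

14

Entry 1 ↔ basis 1, so (Aᵀs)_{1} = Σᵢ sᵢ = (1)·(-6) + (1)·(-2) + (1)·(0) + (1)·(3) + (1)·(7) + (1)·(6) + (1)·(6) = 14.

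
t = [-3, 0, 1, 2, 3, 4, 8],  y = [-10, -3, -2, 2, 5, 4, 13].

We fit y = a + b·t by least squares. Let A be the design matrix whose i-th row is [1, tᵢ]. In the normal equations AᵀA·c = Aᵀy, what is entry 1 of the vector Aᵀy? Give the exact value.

Entry 1 ↔ basis 1, so (Aᵀy)_{1} = Σᵢ yᵢ = (1)·(-10) + (1)·(-3) + (1)·(-2) + (1)·(2) + (1)·(5) + (1)·(4) + (1)·(13) = 9.

9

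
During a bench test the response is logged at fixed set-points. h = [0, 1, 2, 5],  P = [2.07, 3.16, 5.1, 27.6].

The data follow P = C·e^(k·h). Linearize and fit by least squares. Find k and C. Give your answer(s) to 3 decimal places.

Linearized form: ln P = k·h + ln C. From the 4 transformed points,
Σh = 8.0000, Σ(h)² = 30.0000, Σln P = 6.8252, Σh·ln P = 20.9981.
Equations: 30.0000·k + 8.0000·ln C = 20.9981;  8.0000·k + 4·ln C = 6.8252.
Solving (det = 56.0000): k = 0.52484, ln C = 0.65661, so C = exp(0.65661) = 1.92825.

k = 0.525, C = 1.928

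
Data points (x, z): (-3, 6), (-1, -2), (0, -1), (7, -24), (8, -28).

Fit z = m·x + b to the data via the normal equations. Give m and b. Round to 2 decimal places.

m = -3.04, b = -3.12

The normal equations are: 123·m + 11·b = -408;  11·m + 5·b = -49.
(Σx·x = 123, Σx = 11, Σ1 = 5, Σx·z = -408, Σz = -49.)
Eliminating b: 5·(row 1) − 11·(row 2) gives 494·m = 5·(-408) − 11·(-49) = -1501, so m = -79/26.
Then b = ((-49) − 11·(-79/26))/5 = -81/26.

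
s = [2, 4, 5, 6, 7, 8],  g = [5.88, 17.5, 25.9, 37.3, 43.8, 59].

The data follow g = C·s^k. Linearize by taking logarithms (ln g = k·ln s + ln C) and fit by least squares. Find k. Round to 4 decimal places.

k = 1.6539

Let Y = ln g. Fitting Y = k·ln s + ln C by least squares:
AᵀA = [[16.3136, 9.5060]; [9.5060, 6]], rhs = [32.7515, 19.3642]ᵀ  (here Σln s = 9.5060, Σ(ln s)² = 16.3136, Σln g = 19.3642, Σln s·ln g = 32.7515).
Solving (det = 7.5177): k = 1.65388, ln C = 0.60707.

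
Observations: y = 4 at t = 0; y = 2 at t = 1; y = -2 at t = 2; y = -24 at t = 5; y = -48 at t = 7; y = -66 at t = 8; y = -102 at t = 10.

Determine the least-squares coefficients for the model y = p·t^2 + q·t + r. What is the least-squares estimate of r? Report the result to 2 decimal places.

Sums needed: Σt^2·t^2 = 17139, Σt^2·t = 1989, Σt^2 = 243, Σt·t = 243, Σt = 33, Σ1 = 7.
For Aᵀy: Σt^2·y = -17382, Σt·y = -2006, Σy = -236.
Normal equations: [[17139, 1989, 243]; [1989, 243, 33]; [243, 33, 7]]·[p, q, r]ᵀ = [-17382, -2006, -236]ᵀ.
Inverting the 3×3 Gram matrix, [p, q, r]ᵀ = [-4849/4818, -7369/14454, 8737/2409]ᵀ.

r = 3.63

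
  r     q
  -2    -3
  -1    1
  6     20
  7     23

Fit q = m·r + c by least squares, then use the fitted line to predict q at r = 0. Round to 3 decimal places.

q̂ = 3.192

Compute the Gram sums: Σr·r = 90, Σr = 10, Σ1 = 4.
And Σr·q = 286, Σq = 41.
So MᵀM·[m, c]ᵀ = Mᵀq: [[90, 10]; [10, 4]]·[m, c]ᵀ = [286, 41]ᵀ.
det = 90·4 − 10² = 260.
m = (286·4 − 10·41)/260 = 367/130; c = (90·41 − 10·286)/260 = 83/26.
At r = 0: q̂ = (367/130)·(0) + (83/26)·(1) = 83/26.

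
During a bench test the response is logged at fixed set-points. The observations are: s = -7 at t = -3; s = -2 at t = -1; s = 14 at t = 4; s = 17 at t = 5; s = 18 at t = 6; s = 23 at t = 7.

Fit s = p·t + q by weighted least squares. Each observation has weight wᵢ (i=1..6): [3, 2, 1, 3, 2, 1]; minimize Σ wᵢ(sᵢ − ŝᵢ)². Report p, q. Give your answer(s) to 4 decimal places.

p = 2.9528, q = 1.6061

Sums needed: Σwᵢ·t·t = 241, Σwᵢ·t = 27, Σwᵢ·1 = 12.
For MᵀWs: Σwᵢ·t·s = 755, Σwᵢ·s = 99.
Normal equations: [[241, 27]; [27, 12]]·[p, q]ᵀ = [755, 99]ᵀ.
Eliminating q: 12·(row 1) − 27·(row 2) gives 2163·p = 12·755 − 27·99 = 6387, so p = 2129/721.
Then q = (99 − 27·(2129/721))/12 = 1158/721.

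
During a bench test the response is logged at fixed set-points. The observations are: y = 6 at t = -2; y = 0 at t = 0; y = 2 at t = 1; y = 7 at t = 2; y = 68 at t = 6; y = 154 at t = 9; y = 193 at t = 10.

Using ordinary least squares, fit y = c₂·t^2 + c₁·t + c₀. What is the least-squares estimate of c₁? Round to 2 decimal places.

Setting ∂/∂c₂ … = 0 gives: 17890·c₂ + 1946·c₁ + 226·c₀ = 34276;  1946·c₂ + 226·c₁ + 26·c₀ = 3728;  226·c₂ + 26·c₁ + 7·c₀ = 430.
Solving the 3×3 system (Gaussian elimination) gives c₂ = 27369/14252, c₁ = 643/14252, c₀ = -2634/3563.

c₁ = 0.05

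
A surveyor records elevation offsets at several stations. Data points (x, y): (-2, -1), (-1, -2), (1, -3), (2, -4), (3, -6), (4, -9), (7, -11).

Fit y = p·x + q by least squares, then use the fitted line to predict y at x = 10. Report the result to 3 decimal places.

From the data, Σx·x = 84, Σx = 14, Σ1 = 7.
For Aᵀy: Σx·y = -138, Σy = -36.
Normal equations: [[84, 14]; [14, 7]]·[p, q]ᵀ = [-138, -36]ᵀ.
Δ = 84·7 − 14² = 392.
p = ((-138)·7 − 14·(-36))/392 = -33/28; q = (84·(-36) − 14·(-138))/392 = -39/14.
At x = 10: ŷ = (-33/28)·(10) + (-39/14)·(1) = -102/7.

ŷ = -14.571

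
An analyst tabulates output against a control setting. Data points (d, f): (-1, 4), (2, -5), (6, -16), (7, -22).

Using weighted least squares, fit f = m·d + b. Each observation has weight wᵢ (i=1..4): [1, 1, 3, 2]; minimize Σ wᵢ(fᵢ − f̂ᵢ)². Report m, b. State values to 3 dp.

m = -3.095, b = 1.307

Forming XᵀWX = [[211, 33]; [33, 7]] and XᵀWf = [-610, -93]ᵀ gives XᵀWX·[m, b]ᵀ = XᵀWf.
Eliminating b: 7·(row 1) − 33·(row 2) gives 388·m = 7·(-610) − 33·(-93) = -1201, so m = -1201/388.
Then b = ((-93) − 33·(-1201/388))/7 = 507/388.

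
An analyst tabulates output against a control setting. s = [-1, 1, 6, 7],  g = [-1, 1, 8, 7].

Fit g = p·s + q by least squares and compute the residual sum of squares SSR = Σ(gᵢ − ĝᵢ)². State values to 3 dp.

SSR = 2.324

Compute the Gram sums: Σs·s = 87, Σs = 13, Σ1 = 4.
For Aᵀg: Σs·g = 99, Σg = 15.
AᵀA·[p, q]ᵀ = Aᵀg becomes [[87, 13]; [13, 4]]·[p, q]ᵀ = [99, 15]ᵀ.
Determinant 87·4 − 13² = 179.
p = (99·4 − 13·15)/179 = 201/179; q = (87·15 − 13·99)/179 = 18/179.
Residuals: 4/179, -40/179, 208/179, -172/179; SSR = 416/179.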